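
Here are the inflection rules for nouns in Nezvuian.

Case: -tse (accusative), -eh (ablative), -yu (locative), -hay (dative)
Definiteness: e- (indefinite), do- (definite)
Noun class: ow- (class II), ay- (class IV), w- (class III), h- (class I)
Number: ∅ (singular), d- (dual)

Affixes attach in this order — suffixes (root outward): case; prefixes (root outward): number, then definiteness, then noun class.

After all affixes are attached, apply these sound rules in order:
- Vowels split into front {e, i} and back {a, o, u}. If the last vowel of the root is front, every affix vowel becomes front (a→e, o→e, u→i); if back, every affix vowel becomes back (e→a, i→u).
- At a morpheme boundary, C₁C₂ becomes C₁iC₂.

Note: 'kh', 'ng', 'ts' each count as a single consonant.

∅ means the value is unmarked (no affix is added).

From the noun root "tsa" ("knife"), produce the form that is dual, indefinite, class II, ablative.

owaditsaah

Attach number dual d- → dtsa.
Attach case ablative -eh → dtsaeh.
Attach definiteness indefinite e- → edtsaeh.
Attach noun class class II ow- → owedtsaeh.
Apply vowel harmony: owedtsaeh → owadtsaah.
Apply epenthesis: owadtsaah → owaditsaah.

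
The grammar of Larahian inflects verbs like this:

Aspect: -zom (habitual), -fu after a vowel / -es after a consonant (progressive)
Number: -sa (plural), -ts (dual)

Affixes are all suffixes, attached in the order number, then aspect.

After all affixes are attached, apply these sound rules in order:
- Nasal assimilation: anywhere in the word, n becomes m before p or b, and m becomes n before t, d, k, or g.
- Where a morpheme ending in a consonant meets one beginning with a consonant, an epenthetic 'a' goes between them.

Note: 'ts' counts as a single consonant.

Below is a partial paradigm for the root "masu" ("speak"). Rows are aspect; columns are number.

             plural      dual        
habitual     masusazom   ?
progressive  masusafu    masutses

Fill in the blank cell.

Attach number dual -ts → masuts.
Attach aspect habitual -zom → masutszom.
Nasal assimilation: no change.
Apply epenthesis: masutszom → masutsazom.

masutsazom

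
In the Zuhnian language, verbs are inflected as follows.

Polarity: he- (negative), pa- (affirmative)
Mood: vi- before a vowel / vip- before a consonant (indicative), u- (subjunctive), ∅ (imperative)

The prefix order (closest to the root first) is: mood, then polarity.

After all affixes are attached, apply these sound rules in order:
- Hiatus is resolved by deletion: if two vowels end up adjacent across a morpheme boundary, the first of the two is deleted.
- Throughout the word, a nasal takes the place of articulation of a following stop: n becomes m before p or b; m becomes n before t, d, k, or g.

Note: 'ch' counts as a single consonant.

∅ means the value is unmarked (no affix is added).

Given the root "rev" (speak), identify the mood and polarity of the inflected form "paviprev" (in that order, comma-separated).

indicative, affirmative

Segment: pa-vip-rev.
mood: vi/vip- → indicative.
polarity: pa- → affirmative.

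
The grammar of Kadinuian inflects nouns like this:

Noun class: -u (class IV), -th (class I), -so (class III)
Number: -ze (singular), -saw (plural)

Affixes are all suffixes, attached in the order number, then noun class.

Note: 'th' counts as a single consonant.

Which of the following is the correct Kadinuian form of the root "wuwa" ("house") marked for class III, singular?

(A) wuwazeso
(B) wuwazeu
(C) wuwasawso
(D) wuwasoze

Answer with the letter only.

A

Attach number singular -ze → wuwaze.
Attach noun class class III -so → wuwazeso.
So the correct form is wuwazeso, option (A).
(D) wuwasoze is wrong: it has the affixes in the wrong order.
(B) wuwazeu is wrong: it uses class IV instead of class III for noun class.
(C) wuwasawso is wrong: it uses plural instead of singular for number.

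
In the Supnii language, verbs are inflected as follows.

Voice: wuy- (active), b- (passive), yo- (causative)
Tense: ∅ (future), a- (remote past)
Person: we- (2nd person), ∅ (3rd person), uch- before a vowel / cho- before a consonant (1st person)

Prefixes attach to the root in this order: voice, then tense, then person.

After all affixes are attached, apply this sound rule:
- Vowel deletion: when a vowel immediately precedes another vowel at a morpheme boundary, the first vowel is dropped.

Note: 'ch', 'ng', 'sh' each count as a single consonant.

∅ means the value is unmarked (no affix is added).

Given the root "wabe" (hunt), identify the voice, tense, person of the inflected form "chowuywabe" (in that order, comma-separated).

active, future, 1st person

Segment: cho-wuy-wabe.
voice: wuy- → active.
tense: ∅ → future.
person: uch/cho- → 1st person.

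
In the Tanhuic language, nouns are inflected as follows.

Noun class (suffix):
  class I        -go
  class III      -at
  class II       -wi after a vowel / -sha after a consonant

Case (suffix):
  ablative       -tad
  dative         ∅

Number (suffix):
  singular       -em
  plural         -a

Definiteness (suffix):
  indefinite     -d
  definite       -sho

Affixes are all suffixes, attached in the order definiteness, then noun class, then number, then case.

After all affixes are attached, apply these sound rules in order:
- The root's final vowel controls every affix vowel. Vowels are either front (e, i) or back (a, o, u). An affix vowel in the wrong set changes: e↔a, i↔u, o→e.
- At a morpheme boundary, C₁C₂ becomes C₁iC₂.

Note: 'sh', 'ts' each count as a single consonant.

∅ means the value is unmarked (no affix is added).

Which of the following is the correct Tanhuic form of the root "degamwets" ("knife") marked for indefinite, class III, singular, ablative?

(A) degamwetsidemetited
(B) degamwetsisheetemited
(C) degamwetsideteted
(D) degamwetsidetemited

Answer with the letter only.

D

Attach definiteness indefinite -d → degamwetsd.
Attach noun class class III -at → degamwetsdat.
Attach number singular -em → degamwetsdatem.
Attach case ablative -tad → degamwetsdatemtad.
Apply vowel harmony: degamwetsdatemtad → degamwetsdetemted.
Apply epenthesis: degamwetsdetemted → degamwetsidetemited.
So the correct form is degamwetsidetemited, option (D).
(C) degamwetsideteted is wrong: it uses plural instead of singular for number.
(B) degamwetsisheetemited is wrong: it uses definite instead of indefinite for definiteness.
(A) degamwetsidemetited is wrong: it has the affixes in the wrong order.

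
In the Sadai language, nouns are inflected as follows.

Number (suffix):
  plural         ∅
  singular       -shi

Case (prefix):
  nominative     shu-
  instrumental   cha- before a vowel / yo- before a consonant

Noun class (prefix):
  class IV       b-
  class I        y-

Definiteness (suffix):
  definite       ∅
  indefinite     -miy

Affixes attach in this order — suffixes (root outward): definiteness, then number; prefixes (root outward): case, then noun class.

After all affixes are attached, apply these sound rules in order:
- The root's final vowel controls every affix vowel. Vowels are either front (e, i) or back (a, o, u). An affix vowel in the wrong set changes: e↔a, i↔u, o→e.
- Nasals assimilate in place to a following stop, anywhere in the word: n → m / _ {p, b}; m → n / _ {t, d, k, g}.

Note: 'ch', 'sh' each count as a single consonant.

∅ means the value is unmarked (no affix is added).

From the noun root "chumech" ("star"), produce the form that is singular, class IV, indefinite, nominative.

Attach case nominative shu- → shuchumech.
Attach noun class class IV b- → bshuchumech.
Attach definiteness indefinite -miy → bshuchumechmiy.
Attach number singular -shi → bshuchumechmiyshi.
Apply vowel harmony: bshuchumechmiyshi → bshichumechmiyshi.
Nasal assimilation: no change.

bshichumechmiyshi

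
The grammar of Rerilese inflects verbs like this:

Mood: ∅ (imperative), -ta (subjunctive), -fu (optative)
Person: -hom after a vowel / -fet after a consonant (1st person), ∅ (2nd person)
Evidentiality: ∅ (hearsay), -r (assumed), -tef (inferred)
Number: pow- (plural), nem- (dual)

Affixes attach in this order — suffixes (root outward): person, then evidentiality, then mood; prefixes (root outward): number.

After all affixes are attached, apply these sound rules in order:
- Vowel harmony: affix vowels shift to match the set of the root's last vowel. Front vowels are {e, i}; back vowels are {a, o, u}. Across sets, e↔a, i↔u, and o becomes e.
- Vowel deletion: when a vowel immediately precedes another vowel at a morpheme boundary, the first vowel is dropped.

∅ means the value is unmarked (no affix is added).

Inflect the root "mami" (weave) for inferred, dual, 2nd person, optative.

person = 2nd person: zero marking, form stays mami.
Attach evidentiality inferred -tef → mamitef.
Attach mood optative -fu → mamiteffu.
Attach number dual nem- → nemmamiteffu.
Apply vowel harmony: nemmamiteffu → nemmamiteffi.
Vowel deletion: no change.

nemmamiteffi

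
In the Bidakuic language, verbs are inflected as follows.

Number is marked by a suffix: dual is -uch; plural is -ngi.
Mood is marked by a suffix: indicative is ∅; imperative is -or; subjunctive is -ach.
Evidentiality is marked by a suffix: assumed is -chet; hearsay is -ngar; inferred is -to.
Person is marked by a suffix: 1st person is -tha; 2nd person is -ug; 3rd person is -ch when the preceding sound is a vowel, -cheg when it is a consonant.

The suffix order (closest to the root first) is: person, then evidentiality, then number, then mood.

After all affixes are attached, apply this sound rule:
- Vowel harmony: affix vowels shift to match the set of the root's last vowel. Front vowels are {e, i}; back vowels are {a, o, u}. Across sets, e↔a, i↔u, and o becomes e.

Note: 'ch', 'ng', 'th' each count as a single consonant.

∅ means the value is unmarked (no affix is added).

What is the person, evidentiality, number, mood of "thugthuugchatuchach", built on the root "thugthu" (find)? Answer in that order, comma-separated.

2nd person, assumed, dual, subjunctive

Segment: thugthu-ug-chet-uch-ach.
person: -ug → 2nd person.
evidentiality: -chet → assumed.
number: -uch → dual.
mood: -ach → subjunctive.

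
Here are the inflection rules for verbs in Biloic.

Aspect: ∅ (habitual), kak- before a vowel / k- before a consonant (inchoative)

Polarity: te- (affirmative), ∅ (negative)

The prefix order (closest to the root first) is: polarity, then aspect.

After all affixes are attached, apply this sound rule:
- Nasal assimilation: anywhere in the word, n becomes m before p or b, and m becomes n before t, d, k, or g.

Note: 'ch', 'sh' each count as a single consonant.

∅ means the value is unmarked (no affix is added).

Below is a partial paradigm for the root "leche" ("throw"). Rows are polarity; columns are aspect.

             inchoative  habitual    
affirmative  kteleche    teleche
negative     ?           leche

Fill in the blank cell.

polarity = negative: zero marking, form stays leche.
Attach aspect inchoative k- (before consonant 'l') → kleche.
Nasal assimilation: no change.

kleche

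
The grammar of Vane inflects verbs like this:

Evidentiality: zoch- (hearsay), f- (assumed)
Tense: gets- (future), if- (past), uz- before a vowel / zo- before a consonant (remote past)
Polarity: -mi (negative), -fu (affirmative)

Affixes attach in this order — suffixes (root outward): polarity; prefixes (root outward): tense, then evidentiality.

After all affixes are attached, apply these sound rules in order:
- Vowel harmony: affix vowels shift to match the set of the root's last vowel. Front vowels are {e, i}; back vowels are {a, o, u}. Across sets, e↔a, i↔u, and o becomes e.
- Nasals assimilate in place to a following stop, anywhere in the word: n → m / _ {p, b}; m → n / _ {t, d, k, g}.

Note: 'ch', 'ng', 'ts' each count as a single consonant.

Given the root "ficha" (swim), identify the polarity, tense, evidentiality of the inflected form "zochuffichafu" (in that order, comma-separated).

Segment: zoch-if-ficha-fu.
polarity: -fu → affirmative.
tense: if- → past.
evidentiality: zoch- → hearsay.

affirmative, past, hearsay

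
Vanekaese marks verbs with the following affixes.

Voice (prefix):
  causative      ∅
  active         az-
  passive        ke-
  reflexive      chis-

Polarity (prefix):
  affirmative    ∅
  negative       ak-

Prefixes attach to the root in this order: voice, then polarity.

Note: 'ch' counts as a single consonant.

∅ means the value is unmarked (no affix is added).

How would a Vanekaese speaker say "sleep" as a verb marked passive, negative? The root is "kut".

Attach voice passive ke- → kekut.
Attach polarity negative ak- → akkekut.

akkekut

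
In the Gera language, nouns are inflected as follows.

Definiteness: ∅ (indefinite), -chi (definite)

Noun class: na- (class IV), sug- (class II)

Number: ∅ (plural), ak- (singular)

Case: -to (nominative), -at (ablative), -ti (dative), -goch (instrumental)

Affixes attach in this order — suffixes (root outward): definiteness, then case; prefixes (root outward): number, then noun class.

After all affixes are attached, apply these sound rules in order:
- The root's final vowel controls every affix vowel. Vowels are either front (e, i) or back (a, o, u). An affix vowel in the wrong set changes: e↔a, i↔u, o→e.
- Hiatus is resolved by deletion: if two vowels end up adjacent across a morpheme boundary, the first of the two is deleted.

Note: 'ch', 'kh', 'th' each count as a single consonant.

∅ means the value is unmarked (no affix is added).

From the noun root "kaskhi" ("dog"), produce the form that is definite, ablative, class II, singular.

Attach number singular ak- → akkaskhi.
Attach noun class class II sug- → sugakkaskhi.
Attach definiteness definite -chi → sugakkaskhichi.
Attach case ablative -at → sugakkaskhichiat.
Apply vowel harmony: sugakkaskhichiat → sigekkaskhichiet.
Apply vowel deletion: sigekkaskhichiet → sigekkaskhichet.

sigekkaskhichet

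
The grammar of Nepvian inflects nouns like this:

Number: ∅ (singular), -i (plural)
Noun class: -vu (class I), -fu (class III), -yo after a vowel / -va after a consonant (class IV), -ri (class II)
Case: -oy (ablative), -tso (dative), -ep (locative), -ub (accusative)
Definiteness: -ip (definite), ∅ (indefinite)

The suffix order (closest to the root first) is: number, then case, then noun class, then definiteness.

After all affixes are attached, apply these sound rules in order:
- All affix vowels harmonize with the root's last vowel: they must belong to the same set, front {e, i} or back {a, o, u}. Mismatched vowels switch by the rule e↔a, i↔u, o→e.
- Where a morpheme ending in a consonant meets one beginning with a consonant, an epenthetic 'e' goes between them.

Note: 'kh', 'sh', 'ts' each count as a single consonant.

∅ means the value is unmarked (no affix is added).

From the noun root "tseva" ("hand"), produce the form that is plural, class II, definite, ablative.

tsevauoyeruup

Attach number plural -i → tsevai.
Attach case ablative -oy → tsevaioy.
Attach noun class class II -ri → tsevaioyri.
Attach definiteness definite -ip → tsevaioyriip.
Apply vowel harmony: tsevaioyriip → tsevauoyruup.
Apply epenthesis: tsevauoyruup → tsevauoyeruup.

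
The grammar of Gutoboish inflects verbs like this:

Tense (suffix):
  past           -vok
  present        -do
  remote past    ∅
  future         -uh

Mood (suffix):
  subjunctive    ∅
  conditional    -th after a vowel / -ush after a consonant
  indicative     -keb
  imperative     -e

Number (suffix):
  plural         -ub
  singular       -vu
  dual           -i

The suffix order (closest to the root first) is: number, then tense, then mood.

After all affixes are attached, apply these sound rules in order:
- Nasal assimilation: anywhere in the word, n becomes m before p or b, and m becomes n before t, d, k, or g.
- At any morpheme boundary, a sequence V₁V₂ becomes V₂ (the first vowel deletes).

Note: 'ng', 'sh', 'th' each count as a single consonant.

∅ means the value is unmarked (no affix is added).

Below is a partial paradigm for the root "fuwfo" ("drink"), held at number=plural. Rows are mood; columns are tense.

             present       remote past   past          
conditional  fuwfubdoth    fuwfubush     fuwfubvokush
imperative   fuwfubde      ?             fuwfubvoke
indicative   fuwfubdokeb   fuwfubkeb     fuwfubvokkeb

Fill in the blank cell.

fuwfube

Attach number plural -ub → fuwfoub.
tense = remote past: zero marking, form stays fuwfoub.
Attach mood imperative -e → fuwfoube.
Nasal assimilation: no change.
Apply vowel deletion: fuwfoube → fuwfube.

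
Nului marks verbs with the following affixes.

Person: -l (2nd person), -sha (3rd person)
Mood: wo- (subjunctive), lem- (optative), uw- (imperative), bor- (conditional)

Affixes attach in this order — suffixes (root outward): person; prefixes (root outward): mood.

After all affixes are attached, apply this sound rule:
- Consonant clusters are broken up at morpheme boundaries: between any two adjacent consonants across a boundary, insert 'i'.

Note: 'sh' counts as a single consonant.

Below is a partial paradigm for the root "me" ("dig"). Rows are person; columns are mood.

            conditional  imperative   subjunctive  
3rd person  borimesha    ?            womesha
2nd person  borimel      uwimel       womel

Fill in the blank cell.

Attach person 3rd person -sha → mesha.
Attach mood imperative uw- → uwmesha.
Apply epenthesis: uwmesha → uwimesha.

uwimesha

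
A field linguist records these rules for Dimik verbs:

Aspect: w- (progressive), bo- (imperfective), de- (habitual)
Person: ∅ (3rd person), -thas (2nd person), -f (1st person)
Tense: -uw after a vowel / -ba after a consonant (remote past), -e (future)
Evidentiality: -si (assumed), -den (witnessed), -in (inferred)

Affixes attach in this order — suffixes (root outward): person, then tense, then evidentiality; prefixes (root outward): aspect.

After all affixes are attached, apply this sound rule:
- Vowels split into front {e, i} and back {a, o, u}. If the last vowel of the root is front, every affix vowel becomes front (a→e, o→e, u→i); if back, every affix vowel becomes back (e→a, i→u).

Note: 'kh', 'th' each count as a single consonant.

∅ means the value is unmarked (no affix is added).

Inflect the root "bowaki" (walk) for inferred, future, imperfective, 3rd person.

bebowakiein

person = 3rd person: zero marking, form stays bowaki.
Attach aspect imperfective bo- → bobowaki.
Attach tense future -e → bobowakie.
Attach evidentiality inferred -in → bobowakiein.
Apply vowel harmony: bobowakiein → bebowakiein.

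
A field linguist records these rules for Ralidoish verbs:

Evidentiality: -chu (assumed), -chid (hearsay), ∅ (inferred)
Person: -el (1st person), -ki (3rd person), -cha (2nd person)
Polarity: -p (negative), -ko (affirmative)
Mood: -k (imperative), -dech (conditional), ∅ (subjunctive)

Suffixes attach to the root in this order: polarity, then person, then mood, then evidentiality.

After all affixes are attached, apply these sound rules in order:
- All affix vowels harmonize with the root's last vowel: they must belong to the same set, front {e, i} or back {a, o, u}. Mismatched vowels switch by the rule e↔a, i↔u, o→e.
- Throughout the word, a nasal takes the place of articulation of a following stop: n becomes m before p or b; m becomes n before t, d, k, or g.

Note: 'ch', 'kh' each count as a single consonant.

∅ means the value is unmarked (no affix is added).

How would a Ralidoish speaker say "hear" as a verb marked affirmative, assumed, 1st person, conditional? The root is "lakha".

lakhakoaldachchu

Attach polarity affirmative -ko → lakhako.
Attach person 1st person -el → lakhakoel.
Attach mood conditional -dech → lakhakoeldech.
Attach evidentiality assumed -chu → lakhakoeldechchu.
Apply vowel harmony: lakhakoeldechchu → lakhakoaldachchu.
Nasal assimilation: no change.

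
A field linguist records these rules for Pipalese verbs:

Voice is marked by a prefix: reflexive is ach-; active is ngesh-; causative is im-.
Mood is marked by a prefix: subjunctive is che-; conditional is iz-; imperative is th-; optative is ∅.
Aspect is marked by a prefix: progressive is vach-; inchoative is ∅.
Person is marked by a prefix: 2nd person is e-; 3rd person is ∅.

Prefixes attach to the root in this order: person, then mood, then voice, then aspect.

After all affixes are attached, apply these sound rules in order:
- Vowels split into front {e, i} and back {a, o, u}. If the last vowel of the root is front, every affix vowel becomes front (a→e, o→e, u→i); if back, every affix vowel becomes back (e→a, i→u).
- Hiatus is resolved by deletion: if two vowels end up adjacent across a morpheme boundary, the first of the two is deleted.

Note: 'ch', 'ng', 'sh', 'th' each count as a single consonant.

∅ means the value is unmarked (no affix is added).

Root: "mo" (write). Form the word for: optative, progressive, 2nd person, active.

Attach person 2nd person e- → emo.
mood = optative: zero marking, form stays emo.
Attach voice active ngesh- → ngeshemo.
Attach aspect progressive vach- → vachngeshemo.
Apply vowel harmony: vachngeshemo → vachngashamo.
Vowel deletion: no change.

vachngashamo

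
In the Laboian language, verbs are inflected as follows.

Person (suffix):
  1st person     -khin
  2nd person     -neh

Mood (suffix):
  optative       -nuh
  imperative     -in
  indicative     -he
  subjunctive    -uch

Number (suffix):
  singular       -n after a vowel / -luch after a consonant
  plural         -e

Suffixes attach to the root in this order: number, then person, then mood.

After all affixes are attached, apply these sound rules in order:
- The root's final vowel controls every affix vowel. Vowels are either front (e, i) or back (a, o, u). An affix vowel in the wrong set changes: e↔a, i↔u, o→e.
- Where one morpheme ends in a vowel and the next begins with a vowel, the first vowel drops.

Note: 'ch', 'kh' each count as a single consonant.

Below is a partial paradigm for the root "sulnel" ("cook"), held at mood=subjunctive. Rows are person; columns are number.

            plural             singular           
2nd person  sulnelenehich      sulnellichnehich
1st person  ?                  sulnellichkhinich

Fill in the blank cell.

sulnelekhinich

Attach number plural -e → sulnele.
Attach person 1st person -khin → sulnelekhin.
Attach mood subjunctive -uch → sulnelekhinuch.
Apply vowel harmony: sulnelekhinuch → sulnelekhinich.
Vowel deletion: no change.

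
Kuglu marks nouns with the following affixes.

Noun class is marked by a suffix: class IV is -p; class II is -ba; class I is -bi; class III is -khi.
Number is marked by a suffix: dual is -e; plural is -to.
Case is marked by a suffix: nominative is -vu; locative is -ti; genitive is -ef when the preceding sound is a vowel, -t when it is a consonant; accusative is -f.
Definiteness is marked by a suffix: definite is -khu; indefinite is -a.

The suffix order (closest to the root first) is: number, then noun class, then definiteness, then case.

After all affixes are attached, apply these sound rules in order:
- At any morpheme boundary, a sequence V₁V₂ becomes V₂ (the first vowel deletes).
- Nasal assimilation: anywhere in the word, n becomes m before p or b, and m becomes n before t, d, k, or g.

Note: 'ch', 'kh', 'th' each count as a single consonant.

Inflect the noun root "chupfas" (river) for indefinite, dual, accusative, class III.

Attach number dual -e → chupfase.
Attach noun class class III -khi → chupfasekhi.
Attach definiteness indefinite -a → chupfasekhia.
Attach case accusative -f → chupfasekhiaf.
Apply vowel deletion: chupfasekhiaf → chupfasekhaf.
Nasal assimilation: no change.

chupfasekhaf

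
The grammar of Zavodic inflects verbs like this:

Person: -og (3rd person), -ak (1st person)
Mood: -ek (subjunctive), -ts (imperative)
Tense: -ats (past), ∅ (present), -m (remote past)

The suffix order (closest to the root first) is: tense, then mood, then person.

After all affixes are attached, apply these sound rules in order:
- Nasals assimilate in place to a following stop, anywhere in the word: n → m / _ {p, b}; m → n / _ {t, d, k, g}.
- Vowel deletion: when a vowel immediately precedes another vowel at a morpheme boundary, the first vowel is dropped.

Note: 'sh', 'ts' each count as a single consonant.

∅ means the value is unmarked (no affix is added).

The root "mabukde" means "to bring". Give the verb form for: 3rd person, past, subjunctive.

mabukdatsekog

Attach tense past -ats → mabukdeats.
Attach mood subjunctive -ek → mabukdeatsek.
Attach person 3rd person -og → mabukdeatsekog.
Nasal assimilation: no change.
Apply vowel deletion: mabukdeatsekog → mabukdatsekog.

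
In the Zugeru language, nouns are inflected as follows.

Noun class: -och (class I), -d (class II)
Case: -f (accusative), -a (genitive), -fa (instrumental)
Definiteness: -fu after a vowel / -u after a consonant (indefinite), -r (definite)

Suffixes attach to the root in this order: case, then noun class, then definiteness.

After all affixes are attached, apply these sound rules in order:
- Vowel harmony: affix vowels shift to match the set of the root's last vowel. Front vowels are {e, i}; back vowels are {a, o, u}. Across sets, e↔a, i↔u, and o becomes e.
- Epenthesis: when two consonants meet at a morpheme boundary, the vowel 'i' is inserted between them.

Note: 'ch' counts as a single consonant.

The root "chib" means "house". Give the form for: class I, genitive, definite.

Attach case genitive -a → chiba.
Attach noun class class I -och → chibaoch.
Attach definiteness definite -r → chibaochr.
Apply vowel harmony: chibaochr → chibeechr.
Apply epenthesis: chibeechr → chibeechir.

chibeechir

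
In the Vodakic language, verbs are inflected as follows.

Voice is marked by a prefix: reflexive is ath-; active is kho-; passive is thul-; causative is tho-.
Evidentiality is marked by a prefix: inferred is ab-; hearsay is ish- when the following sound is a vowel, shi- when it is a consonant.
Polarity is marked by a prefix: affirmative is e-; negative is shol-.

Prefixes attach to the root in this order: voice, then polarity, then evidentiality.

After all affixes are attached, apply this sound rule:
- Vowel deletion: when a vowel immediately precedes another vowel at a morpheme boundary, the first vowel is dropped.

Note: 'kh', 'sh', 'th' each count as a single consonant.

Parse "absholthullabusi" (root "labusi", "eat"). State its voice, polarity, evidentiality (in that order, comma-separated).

passive, negative, inferred

Segment: ab-shol-thul-labusi.
voice: thul- → passive.
polarity: shol- → negative.
evidentiality: ab- → inferred.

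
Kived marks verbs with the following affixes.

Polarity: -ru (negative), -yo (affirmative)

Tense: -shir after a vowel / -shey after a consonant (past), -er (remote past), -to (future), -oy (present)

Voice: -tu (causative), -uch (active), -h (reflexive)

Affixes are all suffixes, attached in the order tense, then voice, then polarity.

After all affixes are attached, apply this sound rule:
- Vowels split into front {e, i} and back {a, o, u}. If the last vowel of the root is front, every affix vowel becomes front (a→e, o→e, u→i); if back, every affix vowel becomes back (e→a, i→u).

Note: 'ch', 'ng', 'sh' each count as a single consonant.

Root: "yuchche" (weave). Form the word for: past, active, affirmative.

yuchcheshirichye

Attach tense past -shir (after vowel 'e') → yuchcheshir.
Attach voice active -uch → yuchcheshiruch.
Attach polarity affirmative -yo → yuchcheshiruchyo.
Apply vowel harmony: yuchcheshiruchyo → yuchcheshirichye.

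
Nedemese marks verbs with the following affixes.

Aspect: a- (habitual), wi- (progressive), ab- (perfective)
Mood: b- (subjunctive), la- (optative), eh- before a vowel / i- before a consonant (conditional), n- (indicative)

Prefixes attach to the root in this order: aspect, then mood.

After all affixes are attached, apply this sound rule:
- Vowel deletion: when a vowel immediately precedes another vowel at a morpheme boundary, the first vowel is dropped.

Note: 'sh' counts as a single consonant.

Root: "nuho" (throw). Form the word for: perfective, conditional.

Attach aspect perfective ab- → abnuho.
Attach mood conditional eh- (before vowel 'a') → ehabnuho.
Vowel deletion: no change.

ehabnuho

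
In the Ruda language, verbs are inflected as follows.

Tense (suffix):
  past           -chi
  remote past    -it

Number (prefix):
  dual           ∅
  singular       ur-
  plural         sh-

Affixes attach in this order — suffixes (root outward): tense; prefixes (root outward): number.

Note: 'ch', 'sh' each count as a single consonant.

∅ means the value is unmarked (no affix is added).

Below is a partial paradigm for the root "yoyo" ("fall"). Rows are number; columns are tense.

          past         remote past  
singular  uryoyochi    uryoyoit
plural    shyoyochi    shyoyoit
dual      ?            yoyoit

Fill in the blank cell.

Attach tense past -chi → yoyochi.
number = dual: zero marking, form stays yoyochi.

yoyochi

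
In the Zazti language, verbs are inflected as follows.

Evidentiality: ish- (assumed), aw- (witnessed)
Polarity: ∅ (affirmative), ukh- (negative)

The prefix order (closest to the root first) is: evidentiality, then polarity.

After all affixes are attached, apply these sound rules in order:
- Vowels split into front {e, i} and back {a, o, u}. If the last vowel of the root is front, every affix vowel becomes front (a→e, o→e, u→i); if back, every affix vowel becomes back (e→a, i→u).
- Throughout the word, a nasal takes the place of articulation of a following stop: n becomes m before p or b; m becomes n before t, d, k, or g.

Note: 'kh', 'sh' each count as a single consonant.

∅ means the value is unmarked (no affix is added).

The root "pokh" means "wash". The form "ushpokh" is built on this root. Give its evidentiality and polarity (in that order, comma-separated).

assumed, affirmative

Segment: ish-pokh.
evidentiality: ish- → assumed.
polarity: ∅ → affirmative.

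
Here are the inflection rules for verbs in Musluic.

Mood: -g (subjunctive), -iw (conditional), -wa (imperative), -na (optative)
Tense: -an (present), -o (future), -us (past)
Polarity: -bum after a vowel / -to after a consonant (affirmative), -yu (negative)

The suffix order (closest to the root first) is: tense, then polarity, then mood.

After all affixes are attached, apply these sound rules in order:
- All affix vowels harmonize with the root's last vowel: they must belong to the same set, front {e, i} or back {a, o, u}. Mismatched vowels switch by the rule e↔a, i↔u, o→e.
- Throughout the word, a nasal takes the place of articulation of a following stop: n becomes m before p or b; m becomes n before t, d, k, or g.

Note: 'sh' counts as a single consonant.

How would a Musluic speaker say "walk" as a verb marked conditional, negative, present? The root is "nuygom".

nuygomanyuuw

Attach tense present -an → nuygoman.
Attach polarity negative -yu → nuygomanyu.
Attach mood conditional -iw → nuygomanyuiw.
Apply vowel harmony: nuygomanyuiw → nuygomanyuuw.
Nasal assimilation: no change.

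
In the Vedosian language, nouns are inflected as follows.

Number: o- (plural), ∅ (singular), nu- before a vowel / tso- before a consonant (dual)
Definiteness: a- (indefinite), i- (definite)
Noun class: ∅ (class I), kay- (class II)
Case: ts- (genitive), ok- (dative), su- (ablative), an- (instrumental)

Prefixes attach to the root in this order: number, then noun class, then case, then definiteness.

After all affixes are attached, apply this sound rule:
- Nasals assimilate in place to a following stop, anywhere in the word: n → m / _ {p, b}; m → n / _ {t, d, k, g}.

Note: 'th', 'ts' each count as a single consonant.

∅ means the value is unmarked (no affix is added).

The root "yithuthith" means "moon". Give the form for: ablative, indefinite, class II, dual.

asukaytsoyithuthith

Attach number dual tso- (before consonant 'y') → tsoyithuthith.
Attach noun class class II kay- → kaytsoyithuthith.
Attach case ablative su- → sukaytsoyithuthith.
Attach definiteness indefinite a- → asukaytsoyithuthith.
Nasal assimilation: no change.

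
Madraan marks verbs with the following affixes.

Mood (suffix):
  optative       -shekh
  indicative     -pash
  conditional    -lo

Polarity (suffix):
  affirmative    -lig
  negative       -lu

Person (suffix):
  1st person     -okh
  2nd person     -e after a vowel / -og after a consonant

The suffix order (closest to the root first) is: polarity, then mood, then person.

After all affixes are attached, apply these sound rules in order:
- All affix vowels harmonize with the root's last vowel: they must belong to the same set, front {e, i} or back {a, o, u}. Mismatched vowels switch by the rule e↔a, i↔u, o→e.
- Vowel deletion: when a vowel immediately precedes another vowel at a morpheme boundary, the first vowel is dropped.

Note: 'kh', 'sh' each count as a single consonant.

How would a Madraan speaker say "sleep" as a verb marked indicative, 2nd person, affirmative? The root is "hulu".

Attach polarity affirmative -lig → hululig.
Attach mood indicative -pash → hululigpash.
Attach person 2nd person -og (after consonant 'sh') → hululigpashog.
Apply vowel harmony: hululigpashog → hululugpashog.
Vowel deletion: no change.

hululugpashog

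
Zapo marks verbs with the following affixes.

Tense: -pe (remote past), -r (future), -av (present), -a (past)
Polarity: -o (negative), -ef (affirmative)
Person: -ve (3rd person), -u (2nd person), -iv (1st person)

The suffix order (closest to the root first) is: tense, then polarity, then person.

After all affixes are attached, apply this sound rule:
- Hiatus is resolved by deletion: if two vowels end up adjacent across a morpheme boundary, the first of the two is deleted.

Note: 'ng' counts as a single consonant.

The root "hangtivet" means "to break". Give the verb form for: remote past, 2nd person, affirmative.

hangtivetpefu

Attach tense remote past -pe → hangtivetpe.
Attach polarity affirmative -ef → hangtivetpeef.
Attach person 2nd person -u → hangtivetpeefu.
Apply vowel deletion: hangtivetpeefu → hangtivetpefu.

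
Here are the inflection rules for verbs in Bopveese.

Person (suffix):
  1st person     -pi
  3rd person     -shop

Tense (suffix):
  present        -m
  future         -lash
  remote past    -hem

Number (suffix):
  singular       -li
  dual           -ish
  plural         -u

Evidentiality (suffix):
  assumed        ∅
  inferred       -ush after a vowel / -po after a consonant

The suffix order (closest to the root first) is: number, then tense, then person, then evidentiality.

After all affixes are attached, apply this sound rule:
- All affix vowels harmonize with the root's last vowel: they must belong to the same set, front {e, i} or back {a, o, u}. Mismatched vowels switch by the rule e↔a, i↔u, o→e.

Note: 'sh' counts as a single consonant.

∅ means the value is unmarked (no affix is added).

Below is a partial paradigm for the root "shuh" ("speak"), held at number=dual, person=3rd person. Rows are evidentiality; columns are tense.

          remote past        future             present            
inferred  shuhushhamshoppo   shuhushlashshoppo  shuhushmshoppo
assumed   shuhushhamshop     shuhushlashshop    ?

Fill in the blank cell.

shuhushmshop

Attach number dual -ish → shuhish.
Attach tense present -m → shuhishm.
Attach person 3rd person -shop → shuhishmshop.
evidentiality = assumed: zero marking, form stays shuhishmshop.
Apply vowel harmony: shuhishmshop → shuhushmshop.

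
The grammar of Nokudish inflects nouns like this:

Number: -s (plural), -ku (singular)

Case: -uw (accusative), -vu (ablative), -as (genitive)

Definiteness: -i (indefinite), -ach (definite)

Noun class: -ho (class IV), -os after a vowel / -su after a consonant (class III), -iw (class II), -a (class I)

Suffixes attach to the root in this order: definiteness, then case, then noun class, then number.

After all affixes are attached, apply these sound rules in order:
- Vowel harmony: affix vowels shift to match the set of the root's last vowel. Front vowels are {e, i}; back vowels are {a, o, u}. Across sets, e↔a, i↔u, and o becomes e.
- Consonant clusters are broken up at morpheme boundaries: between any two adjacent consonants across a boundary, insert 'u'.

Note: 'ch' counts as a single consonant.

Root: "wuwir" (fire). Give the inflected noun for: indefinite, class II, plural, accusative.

Attach definiteness indefinite -i → wuwiri.
Attach case accusative -uw → wuwiriuw.
Attach noun class class II -iw → wuwiriuwiw.
Attach number plural -s → wuwiriuwiws.
Apply vowel harmony: wuwiriuwiws → wuwiriiwiws.
Apply epenthesis: wuwiriiwiws → wuwiriiwiwus.

wuwiriiwiwus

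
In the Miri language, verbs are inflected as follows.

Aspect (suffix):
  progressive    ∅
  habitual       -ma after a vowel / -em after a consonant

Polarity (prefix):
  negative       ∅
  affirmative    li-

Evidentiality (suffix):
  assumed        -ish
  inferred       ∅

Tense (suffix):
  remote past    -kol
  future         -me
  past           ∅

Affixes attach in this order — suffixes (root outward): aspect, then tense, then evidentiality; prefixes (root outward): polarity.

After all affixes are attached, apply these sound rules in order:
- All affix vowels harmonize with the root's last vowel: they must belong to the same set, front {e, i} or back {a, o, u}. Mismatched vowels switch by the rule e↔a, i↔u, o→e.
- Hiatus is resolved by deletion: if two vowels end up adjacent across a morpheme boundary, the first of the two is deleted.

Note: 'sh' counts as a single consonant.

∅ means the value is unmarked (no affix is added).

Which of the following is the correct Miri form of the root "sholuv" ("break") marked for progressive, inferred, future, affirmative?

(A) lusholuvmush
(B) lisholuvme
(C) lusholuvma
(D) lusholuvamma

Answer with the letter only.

C

aspect = progressive: zero marking, form stays sholuv.
Attach polarity affirmative li- → lisholuv.
Attach tense future -me → lisholuvme.
evidentiality = inferred: zero marking, form stays lisholuvme.
Apply vowel harmony: lisholuvme → lusholuvma.
Vowel deletion: no change.
So the correct form is lusholuvma, option (C).
(A) lusholuvmush is wrong: it uses assumed instead of inferred for evidentiality.
(D) lusholuvamma is wrong: it uses habitual instead of progressive for aspect.
(B) lisholuvme is wrong: it fails to apply the sound rule(s).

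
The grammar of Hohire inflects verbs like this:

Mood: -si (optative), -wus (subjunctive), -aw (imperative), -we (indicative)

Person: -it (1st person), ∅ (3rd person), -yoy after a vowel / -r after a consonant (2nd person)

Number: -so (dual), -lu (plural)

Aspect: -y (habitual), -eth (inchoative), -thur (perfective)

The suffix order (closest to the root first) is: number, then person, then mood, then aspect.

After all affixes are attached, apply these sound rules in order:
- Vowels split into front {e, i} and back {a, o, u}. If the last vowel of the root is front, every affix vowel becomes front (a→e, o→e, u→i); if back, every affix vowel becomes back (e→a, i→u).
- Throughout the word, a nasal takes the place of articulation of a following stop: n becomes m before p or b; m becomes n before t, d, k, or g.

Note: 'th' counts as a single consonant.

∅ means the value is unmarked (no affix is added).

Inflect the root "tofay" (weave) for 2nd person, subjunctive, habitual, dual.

Attach number dual -so → tofayso.
Attach person 2nd person -yoy (after vowel 'o') → tofaysoyoy.
Attach mood subjunctive -wus → tofaysoyoywus.
Attach aspect habitual -y → tofaysoyoywusy.
Vowel harmony: no change.
Nasal assimilation: no change.

tofaysoyoywusy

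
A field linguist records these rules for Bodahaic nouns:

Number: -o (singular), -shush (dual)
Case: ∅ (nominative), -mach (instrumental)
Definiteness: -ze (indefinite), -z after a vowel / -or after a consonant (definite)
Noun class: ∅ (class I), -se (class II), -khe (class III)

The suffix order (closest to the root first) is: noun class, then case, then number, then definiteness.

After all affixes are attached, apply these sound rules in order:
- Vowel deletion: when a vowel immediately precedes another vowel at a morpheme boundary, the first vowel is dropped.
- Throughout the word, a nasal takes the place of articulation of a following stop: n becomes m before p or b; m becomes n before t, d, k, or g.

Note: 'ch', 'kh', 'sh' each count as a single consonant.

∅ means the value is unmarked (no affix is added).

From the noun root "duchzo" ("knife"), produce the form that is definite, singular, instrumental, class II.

Attach noun class class II -se → duchzose.
Attach case instrumental -mach → duchzosemach.
Attach number singular -o → duchzosemacho.
Attach definiteness definite -z (after vowel 'o') → duchzosemachoz.
Vowel deletion: no change.
Nasal assimilation: no change.

duchzosemachoz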